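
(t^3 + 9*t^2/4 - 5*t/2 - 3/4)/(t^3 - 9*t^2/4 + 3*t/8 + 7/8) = 2*(4*t^2 + 13*t + 3)/(8*t^2 - 10*t - 7)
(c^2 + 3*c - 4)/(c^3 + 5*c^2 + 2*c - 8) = 1/(c + 2)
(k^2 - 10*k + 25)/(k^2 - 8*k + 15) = (k - 5)/(k - 3)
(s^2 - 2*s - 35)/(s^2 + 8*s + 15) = (s - 7)/(s + 3)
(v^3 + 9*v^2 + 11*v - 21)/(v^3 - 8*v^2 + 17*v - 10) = (v^2 + 10*v + 21)/(v^2 - 7*v + 10)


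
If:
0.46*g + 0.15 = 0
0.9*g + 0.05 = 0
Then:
No Solution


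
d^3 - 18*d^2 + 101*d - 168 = (d - 8)*(d - 7)*(d - 3)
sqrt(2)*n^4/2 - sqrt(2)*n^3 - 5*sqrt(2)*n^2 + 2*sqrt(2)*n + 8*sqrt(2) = (n - 4)*(n - sqrt(2))*(n + sqrt(2))*(sqrt(2)*n/2 + sqrt(2))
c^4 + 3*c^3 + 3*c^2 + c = c*(c + 1)^3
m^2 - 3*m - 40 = (m - 8)*(m + 5)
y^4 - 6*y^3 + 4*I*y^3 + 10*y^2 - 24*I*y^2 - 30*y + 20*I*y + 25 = (y - 5)*(y + 5*I)*(-I*y + I)*(I*y + 1)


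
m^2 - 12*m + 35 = (m - 7)*(m - 5)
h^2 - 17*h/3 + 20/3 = (h - 4)*(h - 5/3)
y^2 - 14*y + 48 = (y - 8)*(y - 6)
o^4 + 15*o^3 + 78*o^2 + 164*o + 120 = (o + 2)^2*(o + 5)*(o + 6)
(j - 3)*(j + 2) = j^2 - j - 6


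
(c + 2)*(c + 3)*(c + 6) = c^3 + 11*c^2 + 36*c + 36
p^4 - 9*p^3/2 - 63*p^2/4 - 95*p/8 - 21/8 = (p - 7)*(p + 1/2)^2*(p + 3/2)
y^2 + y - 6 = (y - 2)*(y + 3)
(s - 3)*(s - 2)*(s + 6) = s^3 + s^2 - 24*s + 36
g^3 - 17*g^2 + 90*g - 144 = (g - 8)*(g - 6)*(g - 3)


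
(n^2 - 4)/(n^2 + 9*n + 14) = (n - 2)/(n + 7)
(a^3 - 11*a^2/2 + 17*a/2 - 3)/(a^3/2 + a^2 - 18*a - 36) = (2*a^3 - 11*a^2 + 17*a - 6)/(a^3 + 2*a^2 - 36*a - 72)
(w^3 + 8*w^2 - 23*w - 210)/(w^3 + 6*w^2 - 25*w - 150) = (w + 7)/(w + 5)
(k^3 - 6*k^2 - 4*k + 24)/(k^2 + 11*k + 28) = (k^3 - 6*k^2 - 4*k + 24)/(k^2 + 11*k + 28)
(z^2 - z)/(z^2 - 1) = z/(z + 1)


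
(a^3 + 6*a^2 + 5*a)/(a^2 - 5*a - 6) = a*(a + 5)/(a - 6)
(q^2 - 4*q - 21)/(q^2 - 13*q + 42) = (q + 3)/(q - 6)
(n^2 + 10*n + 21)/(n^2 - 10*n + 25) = (n^2 + 10*n + 21)/(n^2 - 10*n + 25)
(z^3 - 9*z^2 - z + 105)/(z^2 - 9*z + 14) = (z^2 - 2*z - 15)/(z - 2)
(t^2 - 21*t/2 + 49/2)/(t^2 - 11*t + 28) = (t - 7/2)/(t - 4)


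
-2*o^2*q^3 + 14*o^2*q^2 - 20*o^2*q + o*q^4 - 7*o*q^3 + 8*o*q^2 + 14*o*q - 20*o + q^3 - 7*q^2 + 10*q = (-2*o + q)*(q - 5)*(q - 2)*(o*q + 1)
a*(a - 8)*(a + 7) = a^3 - a^2 - 56*a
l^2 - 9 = (l - 3)*(l + 3)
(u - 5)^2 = u^2 - 10*u + 25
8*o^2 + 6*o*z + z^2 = (2*o + z)*(4*o + z)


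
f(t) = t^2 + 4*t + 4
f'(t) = 2*t + 4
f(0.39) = 5.71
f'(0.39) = 4.78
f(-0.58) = 2.02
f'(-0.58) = 2.84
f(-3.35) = 1.82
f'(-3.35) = -2.70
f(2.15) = 17.22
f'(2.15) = 8.30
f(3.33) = 28.41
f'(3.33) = 10.66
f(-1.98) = 0.00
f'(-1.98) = 0.04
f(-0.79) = 1.46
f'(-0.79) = 2.42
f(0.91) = 8.47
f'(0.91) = 5.82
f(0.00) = 4.00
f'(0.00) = 4.00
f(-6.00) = 16.00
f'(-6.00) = -8.00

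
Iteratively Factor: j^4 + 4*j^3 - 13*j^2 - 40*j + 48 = (j + 4)*(j^3 - 13*j + 12) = (j + 4)^2*(j^2 - 4*j + 3) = (j - 1)*(j + 4)^2*(j - 3)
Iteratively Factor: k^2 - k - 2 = (k - 2)*(k + 1)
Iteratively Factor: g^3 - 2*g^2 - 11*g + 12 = (g + 3)*(g^2 - 5*g + 4) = (g - 1)*(g + 3)*(g - 4)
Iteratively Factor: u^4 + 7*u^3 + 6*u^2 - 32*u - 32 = (u + 1)*(u^3 + 6*u^2 - 32) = (u + 1)*(u + 4)*(u^2 + 2*u - 8) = (u - 2)*(u + 1)*(u + 4)*(u + 4)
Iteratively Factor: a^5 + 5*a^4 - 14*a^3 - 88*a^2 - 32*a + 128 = (a + 4)*(a^4 + a^3 - 18*a^2 - 16*a + 32) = (a - 1)*(a + 4)*(a^3 + 2*a^2 - 16*a - 32) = (a - 1)*(a + 4)^2*(a^2 - 2*a - 8) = (a - 1)*(a + 2)*(a + 4)^2*(a - 4)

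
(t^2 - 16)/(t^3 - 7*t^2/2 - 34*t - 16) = 2*(t - 4)/(2*t^2 - 15*t - 8)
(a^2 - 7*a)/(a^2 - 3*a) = (a - 7)/(a - 3)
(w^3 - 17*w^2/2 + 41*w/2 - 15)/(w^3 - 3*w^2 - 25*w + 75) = (w^2 - 7*w/2 + 3)/(w^2 + 2*w - 15)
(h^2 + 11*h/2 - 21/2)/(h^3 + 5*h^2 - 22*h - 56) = (h - 3/2)/(h^2 - 2*h - 8)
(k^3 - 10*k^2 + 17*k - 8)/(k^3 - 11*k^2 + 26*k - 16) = (k - 1)/(k - 2)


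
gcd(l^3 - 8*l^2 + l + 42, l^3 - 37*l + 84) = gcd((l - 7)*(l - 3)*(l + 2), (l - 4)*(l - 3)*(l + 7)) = l - 3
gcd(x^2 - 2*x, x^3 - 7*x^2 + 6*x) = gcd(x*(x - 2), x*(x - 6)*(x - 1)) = x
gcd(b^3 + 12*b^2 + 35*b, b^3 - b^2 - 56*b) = b^2 + 7*b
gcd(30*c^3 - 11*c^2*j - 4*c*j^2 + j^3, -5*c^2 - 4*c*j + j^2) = 5*c - j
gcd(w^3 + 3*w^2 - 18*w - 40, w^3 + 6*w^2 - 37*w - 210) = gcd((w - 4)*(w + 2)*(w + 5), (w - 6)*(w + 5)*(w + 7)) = w + 5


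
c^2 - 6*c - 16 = (c - 8)*(c + 2)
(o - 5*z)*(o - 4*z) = o^2 - 9*o*z + 20*z^2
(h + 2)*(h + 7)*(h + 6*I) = h^3 + 9*h^2 + 6*I*h^2 + 14*h + 54*I*h + 84*I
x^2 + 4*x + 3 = (x + 1)*(x + 3)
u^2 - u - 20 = (u - 5)*(u + 4)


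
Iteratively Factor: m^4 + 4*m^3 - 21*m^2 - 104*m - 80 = (m + 4)*(m^3 - 21*m - 20) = (m - 5)*(m + 4)*(m^2 + 5*m + 4) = (m - 5)*(m + 1)*(m + 4)*(m + 4)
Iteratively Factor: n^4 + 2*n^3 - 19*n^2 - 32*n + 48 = (n - 1)*(n^3 + 3*n^2 - 16*n - 48) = (n - 1)*(n + 3)*(n^2 - 16) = (n - 1)*(n + 3)*(n + 4)*(n - 4)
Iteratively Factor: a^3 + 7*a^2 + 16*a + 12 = (a + 3)*(a^2 + 4*a + 4) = (a + 2)*(a + 3)*(a + 2)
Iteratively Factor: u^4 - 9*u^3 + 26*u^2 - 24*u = (u - 4)*(u^3 - 5*u^2 + 6*u) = (u - 4)*(u - 3)*(u^2 - 2*u) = (u - 4)*(u - 3)*(u - 2)*(u)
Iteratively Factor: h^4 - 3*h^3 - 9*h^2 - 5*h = (h)*(h^3 - 3*h^2 - 9*h - 5) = h*(h + 1)*(h^2 - 4*h - 5) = h*(h - 5)*(h + 1)*(h + 1)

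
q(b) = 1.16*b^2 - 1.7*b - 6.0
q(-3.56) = 14.75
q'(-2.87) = -8.36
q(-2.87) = 8.43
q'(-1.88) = -6.06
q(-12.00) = 181.44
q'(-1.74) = -5.74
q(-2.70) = 7.05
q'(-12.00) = -29.54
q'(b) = 2.32*b - 1.7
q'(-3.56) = -9.96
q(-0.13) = -5.76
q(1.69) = -5.56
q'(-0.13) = -2.00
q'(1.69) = 2.22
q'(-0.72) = -3.37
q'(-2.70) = -7.96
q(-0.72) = -4.17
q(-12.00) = 181.44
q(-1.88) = 1.30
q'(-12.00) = -29.54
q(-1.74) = 0.47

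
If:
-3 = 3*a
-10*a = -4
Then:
No Solution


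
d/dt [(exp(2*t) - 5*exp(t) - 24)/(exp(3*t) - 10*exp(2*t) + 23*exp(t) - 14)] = (-exp(4*t) + 10*exp(3*t) + 45*exp(2*t) - 508*exp(t) + 622)*exp(t)/(exp(6*t) - 20*exp(5*t) + 146*exp(4*t) - 488*exp(3*t) + 809*exp(2*t) - 644*exp(t) + 196)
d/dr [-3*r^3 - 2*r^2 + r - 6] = -9*r^2 - 4*r + 1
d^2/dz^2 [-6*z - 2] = 0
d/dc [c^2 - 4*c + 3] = 2*c - 4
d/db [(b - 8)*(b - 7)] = 2*b - 15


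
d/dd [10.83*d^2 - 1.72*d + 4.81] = 21.66*d - 1.72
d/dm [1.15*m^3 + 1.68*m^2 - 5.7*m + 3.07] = 3.45*m^2 + 3.36*m - 5.7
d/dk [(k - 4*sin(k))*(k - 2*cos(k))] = (k - 4*sin(k))*(2*sin(k) + 1) - (k - 2*cos(k))*(4*cos(k) - 1)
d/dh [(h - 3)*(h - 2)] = 2*h - 5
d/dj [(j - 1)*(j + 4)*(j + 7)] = 3*j^2 + 20*j + 17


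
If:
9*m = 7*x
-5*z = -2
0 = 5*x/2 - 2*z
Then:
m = 56/225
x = 8/25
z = 2/5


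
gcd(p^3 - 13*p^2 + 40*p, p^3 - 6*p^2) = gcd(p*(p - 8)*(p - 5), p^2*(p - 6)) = p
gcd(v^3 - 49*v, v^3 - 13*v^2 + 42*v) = v^2 - 7*v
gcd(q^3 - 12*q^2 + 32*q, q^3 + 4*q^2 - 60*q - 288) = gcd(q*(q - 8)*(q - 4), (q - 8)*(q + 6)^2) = q - 8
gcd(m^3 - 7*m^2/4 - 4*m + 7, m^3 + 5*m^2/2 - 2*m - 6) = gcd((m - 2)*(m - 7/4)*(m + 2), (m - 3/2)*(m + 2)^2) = m + 2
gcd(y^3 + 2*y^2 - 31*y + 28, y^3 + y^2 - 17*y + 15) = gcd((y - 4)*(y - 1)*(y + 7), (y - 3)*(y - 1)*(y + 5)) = y - 1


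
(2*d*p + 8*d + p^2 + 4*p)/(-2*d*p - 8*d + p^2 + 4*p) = (2*d + p)/(-2*d + p)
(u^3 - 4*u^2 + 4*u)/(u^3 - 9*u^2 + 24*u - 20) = u/(u - 5)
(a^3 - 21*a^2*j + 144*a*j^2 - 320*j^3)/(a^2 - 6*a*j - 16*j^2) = (a^2 - 13*a*j + 40*j^2)/(a + 2*j)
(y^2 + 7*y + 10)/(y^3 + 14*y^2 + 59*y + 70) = 1/(y + 7)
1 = 1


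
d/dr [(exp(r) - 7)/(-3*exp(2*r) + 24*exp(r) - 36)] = (2*(exp(r) - 7)*(exp(r) - 4) - exp(2*r) + 8*exp(r) - 12)*exp(r)/(3*(exp(2*r) - 8*exp(r) + 12)^2)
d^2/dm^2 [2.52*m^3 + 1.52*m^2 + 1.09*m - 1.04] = 15.12*m + 3.04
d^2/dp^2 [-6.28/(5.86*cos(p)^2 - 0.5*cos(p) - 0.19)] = (-862.610752*(1 - cos(p)^2)^2 + 55.2012*cos(p)^3 - 460.843984*cos(p)^2 - 109.8058*cos(p) + 879.735056)/(-5.86*cos(p)^2 + 0.5*cos(p) + 0.19)^3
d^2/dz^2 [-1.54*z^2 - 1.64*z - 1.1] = -3.08000000000000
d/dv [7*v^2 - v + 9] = 14*v - 1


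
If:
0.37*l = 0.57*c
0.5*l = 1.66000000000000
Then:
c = 2.16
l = 3.32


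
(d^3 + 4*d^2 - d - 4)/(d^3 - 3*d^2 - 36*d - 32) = (d - 1)/(d - 8)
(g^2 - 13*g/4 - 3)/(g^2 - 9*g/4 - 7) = (4*g + 3)/(4*g + 7)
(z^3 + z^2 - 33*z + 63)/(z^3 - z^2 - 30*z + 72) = (z^2 + 4*z - 21)/(z^2 + 2*z - 24)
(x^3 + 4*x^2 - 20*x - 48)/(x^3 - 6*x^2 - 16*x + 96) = (x^2 + 8*x + 12)/(x^2 - 2*x - 24)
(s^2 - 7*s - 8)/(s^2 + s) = (s - 8)/s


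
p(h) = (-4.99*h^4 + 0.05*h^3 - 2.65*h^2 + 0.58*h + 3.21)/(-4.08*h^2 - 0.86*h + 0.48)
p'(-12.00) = -29.62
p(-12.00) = 180.23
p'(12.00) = 29.09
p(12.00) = 173.69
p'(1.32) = 3.68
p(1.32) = 2.02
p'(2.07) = 5.01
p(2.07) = 5.22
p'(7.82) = 18.87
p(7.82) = 73.48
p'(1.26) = 3.63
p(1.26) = 1.80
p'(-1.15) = -4.08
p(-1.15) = 2.49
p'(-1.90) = -5.04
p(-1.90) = 5.77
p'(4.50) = 10.77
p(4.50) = 24.29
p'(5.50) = 13.20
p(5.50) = 36.28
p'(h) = (8.16*h + 0.86)*(-4.99*h^4 + 0.05*h^3 - 2.65*h^2 + 0.58*h + 3.21)/(-4.08*h^2 - 0.86*h + 0.48)^2 + (-19.96*h^3 + 0.15*h^2 - 5.3*h + 0.58)/(-4.08*h^2 - 0.86*h + 0.48)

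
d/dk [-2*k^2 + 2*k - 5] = 2 - 4*k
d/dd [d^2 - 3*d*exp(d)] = -3*d*exp(d) + 2*d - 3*exp(d)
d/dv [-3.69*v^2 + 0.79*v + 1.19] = 0.79 - 7.38*v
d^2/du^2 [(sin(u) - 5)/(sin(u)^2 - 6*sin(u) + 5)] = -(sin(u) + 2)/(sin(u) - 1)^2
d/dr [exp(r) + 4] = exp(r)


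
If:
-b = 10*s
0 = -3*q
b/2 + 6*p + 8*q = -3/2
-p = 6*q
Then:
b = -3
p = 0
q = 0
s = 3/10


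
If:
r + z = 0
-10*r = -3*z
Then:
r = 0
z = 0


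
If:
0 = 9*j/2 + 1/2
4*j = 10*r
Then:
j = -1/9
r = -2/45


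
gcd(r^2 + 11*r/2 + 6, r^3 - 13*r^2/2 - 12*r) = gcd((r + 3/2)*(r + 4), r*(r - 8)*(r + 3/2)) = r + 3/2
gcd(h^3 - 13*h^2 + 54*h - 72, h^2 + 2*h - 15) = h - 3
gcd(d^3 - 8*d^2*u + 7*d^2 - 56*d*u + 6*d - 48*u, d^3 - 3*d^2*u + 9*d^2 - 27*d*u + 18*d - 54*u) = d + 6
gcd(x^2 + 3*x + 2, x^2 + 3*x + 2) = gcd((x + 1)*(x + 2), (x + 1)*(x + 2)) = x^2 + 3*x + 2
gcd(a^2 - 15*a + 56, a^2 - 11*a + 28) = a - 7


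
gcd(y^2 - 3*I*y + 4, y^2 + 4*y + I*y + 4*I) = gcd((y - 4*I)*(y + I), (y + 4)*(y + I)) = y + I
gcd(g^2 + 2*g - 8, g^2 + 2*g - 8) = g^2 + 2*g - 8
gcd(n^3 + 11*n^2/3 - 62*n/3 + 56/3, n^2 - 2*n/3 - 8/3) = n - 2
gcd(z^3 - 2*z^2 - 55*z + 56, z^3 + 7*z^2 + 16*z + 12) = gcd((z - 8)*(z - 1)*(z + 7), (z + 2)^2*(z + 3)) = 1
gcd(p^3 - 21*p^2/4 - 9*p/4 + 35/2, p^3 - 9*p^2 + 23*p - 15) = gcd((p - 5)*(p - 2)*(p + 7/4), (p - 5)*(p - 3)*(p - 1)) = p - 5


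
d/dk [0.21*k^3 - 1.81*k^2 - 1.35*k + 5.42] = 0.63*k^2 - 3.62*k - 1.35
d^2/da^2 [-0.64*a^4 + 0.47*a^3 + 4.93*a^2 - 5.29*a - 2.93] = -7.68*a^2 + 2.82*a + 9.86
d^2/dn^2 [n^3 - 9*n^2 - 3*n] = 6*n - 18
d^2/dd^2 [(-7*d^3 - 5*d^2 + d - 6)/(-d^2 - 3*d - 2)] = 2*(33*d^3 + 114*d^2 + 144*d + 68)/(d^6 + 9*d^5 + 33*d^4 + 63*d^3 + 66*d^2 + 36*d + 8)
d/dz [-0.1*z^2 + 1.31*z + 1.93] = 1.31 - 0.2*z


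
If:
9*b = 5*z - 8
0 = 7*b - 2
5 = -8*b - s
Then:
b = 2/7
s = -51/7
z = 74/35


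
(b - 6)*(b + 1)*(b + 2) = b^3 - 3*b^2 - 16*b - 12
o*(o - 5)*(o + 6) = o^3 + o^2 - 30*o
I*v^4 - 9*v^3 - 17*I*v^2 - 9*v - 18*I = (v + I)*(v + 3*I)*(v + 6*I)*(I*v + 1)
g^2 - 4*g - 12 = (g - 6)*(g + 2)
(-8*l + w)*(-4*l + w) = 32*l^2 - 12*l*w + w^2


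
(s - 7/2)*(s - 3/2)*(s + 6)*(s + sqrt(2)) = s^4 + s^3 + sqrt(2)*s^3 - 99*s^2/4 + sqrt(2)*s^2 - 99*sqrt(2)*s/4 + 63*s/2 + 63*sqrt(2)/2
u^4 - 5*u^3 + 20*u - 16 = (u - 4)*(u - 2)*(u - 1)*(u + 2)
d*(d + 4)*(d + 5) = d^3 + 9*d^2 + 20*d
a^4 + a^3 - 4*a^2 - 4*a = a*(a - 2)*(a + 1)*(a + 2)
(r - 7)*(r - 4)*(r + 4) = r^3 - 7*r^2 - 16*r + 112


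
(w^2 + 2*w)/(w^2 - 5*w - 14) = w/(w - 7)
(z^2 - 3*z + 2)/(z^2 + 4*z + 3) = (z^2 - 3*z + 2)/(z^2 + 4*z + 3)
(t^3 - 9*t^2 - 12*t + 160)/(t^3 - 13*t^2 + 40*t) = (t + 4)/t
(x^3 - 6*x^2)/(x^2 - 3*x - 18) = x^2/(x + 3)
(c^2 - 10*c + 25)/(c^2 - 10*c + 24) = (c^2 - 10*c + 25)/(c^2 - 10*c + 24)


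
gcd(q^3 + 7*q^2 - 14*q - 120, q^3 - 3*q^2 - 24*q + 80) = q^2 + q - 20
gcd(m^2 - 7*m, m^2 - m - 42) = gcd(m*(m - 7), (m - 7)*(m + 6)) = m - 7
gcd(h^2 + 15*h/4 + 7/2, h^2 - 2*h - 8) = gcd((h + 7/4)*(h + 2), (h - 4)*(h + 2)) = h + 2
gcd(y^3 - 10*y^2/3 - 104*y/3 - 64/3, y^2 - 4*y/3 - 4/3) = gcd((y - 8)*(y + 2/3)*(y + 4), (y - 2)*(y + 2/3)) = y + 2/3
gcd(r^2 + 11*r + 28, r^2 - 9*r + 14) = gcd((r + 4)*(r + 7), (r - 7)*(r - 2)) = 1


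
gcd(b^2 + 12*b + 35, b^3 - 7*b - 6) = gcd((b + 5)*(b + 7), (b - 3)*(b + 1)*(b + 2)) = 1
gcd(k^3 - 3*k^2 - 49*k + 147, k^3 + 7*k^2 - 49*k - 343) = k^2 - 49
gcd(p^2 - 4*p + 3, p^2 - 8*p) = 1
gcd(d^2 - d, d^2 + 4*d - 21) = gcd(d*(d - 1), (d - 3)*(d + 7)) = 1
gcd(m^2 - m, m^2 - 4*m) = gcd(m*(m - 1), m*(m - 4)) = m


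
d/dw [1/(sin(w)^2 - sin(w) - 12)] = (1 - 2*sin(w))*cos(w)/(sin(w) + cos(w)^2 + 11)^2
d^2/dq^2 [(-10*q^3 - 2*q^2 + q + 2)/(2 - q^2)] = 2*(19*q^3 + 6*q^2 + 114*q + 4)/(q^6 - 6*q^4 + 12*q^2 - 8)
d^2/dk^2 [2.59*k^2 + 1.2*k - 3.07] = 5.18000000000000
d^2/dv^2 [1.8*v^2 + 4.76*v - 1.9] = 3.60000000000000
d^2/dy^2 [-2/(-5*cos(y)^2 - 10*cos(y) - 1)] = 5*(-40*sin(y)^4 + 52*sin(y)^2 + 79*cos(y) - 15*cos(3*y) + 64)/(-5*sin(y)^2 + 10*cos(y) + 6)^3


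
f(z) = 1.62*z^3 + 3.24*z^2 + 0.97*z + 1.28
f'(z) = 4.86*z^2 + 6.48*z + 0.97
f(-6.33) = -285.93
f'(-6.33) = 154.69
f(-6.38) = -293.73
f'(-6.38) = 157.45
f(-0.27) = 1.22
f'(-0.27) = -0.43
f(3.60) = 122.35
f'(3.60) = 87.28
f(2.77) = 63.26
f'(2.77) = 56.21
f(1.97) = 28.15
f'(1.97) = 32.60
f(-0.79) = 1.74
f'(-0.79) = -1.12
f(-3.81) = -44.98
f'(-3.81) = 46.83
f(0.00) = 1.28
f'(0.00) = 0.97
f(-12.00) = -2343.16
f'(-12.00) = 623.05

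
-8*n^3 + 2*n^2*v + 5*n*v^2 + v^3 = (-n + v)*(2*n + v)*(4*n + v)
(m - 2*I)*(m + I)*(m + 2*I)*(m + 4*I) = m^4 + 5*I*m^3 + 20*I*m - 16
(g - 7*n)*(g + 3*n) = g^2 - 4*g*n - 21*n^2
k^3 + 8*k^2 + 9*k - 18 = (k - 1)*(k + 3)*(k + 6)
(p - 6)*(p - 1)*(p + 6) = p^3 - p^2 - 36*p + 36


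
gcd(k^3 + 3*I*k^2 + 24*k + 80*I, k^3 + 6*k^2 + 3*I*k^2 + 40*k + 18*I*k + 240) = k - 5*I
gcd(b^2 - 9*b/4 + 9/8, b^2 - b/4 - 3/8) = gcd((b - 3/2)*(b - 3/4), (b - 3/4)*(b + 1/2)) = b - 3/4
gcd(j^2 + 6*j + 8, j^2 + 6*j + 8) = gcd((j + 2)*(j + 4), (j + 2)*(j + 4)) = j^2 + 6*j + 8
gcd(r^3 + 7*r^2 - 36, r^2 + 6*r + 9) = r + 3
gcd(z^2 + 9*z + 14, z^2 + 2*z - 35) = z + 7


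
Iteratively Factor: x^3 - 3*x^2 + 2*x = (x - 1)*(x^2 - 2*x) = (x - 2)*(x - 1)*(x)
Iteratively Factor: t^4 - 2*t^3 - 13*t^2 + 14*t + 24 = (t - 2)*(t^3 - 13*t - 12) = (t - 2)*(t + 3)*(t^2 - 3*t - 4) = (t - 4)*(t - 2)*(t + 3)*(t + 1)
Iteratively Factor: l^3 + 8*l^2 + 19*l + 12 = (l + 1)*(l^2 + 7*l + 12) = (l + 1)*(l + 4)*(l + 3)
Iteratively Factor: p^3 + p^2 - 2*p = (p)*(p^2 + p - 2) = p*(p + 2)*(p - 1)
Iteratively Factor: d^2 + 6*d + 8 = (d + 4)*(d + 2)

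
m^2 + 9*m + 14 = (m + 2)*(m + 7)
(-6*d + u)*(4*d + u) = -24*d^2 - 2*d*u + u^2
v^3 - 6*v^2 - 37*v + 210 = (v - 7)*(v - 5)*(v + 6)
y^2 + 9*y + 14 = (y + 2)*(y + 7)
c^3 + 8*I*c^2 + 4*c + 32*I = (c - 2*I)*(c + 2*I)*(c + 8*I)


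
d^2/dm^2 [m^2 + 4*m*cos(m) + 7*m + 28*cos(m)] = -4*m*cos(m) - 8*sin(m) - 28*cos(m) + 2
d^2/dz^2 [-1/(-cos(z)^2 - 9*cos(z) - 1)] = (-4*sin(z)^4 + 79*sin(z)^2 + 171*cos(z)/4 - 27*cos(3*z)/4 + 85)/(-sin(z)^2 + 9*cos(z) + 2)^3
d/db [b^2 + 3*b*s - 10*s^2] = 2*b + 3*s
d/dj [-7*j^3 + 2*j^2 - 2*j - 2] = -21*j^2 + 4*j - 2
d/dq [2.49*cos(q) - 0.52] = -2.49*sin(q)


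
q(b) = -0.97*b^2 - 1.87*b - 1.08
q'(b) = -1.94*b - 1.87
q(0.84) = -3.34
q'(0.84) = -3.50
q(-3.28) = -5.38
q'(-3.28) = 4.49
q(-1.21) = -0.24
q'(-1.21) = 0.48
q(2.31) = -10.58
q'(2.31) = -6.35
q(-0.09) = -0.92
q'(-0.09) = -1.70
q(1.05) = -4.11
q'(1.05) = -3.91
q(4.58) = -29.99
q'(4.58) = -10.76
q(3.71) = -21.37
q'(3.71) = -9.07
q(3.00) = -15.42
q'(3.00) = -7.69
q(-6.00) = -24.78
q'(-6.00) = 9.77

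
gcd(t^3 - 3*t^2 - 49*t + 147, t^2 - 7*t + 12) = t - 3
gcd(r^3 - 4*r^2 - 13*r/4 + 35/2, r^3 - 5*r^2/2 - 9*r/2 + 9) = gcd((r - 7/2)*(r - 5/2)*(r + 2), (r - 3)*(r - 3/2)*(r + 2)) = r + 2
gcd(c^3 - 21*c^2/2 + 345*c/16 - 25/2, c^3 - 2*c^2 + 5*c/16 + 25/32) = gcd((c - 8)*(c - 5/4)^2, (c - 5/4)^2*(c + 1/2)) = c^2 - 5*c/2 + 25/16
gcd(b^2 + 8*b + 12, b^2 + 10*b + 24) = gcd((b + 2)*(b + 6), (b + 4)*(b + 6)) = b + 6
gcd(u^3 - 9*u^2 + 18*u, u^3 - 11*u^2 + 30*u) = u^2 - 6*u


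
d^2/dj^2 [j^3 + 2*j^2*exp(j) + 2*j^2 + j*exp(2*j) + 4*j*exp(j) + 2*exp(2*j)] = 2*j^2*exp(j) + 4*j*exp(2*j) + 12*j*exp(j) + 6*j + 12*exp(2*j) + 12*exp(j) + 4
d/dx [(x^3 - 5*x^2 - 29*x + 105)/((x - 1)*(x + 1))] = (x^4 + 26*x^2 - 200*x + 29)/(x^4 - 2*x^2 + 1)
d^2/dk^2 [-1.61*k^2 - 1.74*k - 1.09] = -3.22000000000000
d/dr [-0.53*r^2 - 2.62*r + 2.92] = -1.06*r - 2.62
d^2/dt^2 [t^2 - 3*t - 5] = 2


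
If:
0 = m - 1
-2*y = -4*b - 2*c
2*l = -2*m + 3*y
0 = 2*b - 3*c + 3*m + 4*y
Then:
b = -y/8 - 3/8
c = 5*y/4 + 3/4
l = 3*y/2 - 1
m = 1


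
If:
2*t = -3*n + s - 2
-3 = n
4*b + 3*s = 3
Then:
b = 6 - 3*t/2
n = -3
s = 2*t - 7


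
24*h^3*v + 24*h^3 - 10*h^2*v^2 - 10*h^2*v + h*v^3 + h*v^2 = (-6*h + v)*(-4*h + v)*(h*v + h)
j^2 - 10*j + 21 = (j - 7)*(j - 3)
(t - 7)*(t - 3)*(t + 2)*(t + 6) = t^4 - 2*t^3 - 47*t^2 + 48*t + 252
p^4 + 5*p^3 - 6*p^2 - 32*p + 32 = (p - 2)*(p - 1)*(p + 4)^2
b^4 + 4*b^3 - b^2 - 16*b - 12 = (b - 2)*(b + 1)*(b + 2)*(b + 3)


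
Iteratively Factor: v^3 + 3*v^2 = (v)*(v^2 + 3*v) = v*(v + 3)*(v)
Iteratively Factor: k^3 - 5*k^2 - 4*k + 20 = (k + 2)*(k^2 - 7*k + 10) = (k - 5)*(k + 2)*(k - 2)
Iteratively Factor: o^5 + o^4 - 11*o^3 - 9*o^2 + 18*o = (o - 3)*(o^4 + 4*o^3 + o^2 - 6*o) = (o - 3)*(o - 1)*(o^3 + 5*o^2 + 6*o) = o*(o - 3)*(o - 1)*(o^2 + 5*o + 6) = o*(o - 3)*(o - 1)*(o + 3)*(o + 2)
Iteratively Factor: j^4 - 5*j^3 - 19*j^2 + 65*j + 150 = (j + 2)*(j^3 - 7*j^2 - 5*j + 75) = (j + 2)*(j + 3)*(j^2 - 10*j + 25) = (j - 5)*(j + 2)*(j + 3)*(j - 5)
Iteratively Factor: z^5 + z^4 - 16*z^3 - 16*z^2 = (z - 4)*(z^4 + 5*z^3 + 4*z^2) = z*(z - 4)*(z^3 + 5*z^2 + 4*z) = z^2*(z - 4)*(z^2 + 5*z + 4) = z^2*(z - 4)*(z + 4)*(z + 1)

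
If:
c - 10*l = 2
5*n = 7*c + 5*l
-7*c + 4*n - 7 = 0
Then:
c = -39/5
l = -49/50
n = -119/10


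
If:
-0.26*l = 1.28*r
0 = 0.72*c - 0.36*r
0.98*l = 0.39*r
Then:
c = 0.00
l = 0.00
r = 0.00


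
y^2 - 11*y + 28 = (y - 7)*(y - 4)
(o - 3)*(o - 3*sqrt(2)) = o^2 - 3*sqrt(2)*o - 3*o + 9*sqrt(2)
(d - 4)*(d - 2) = d^2 - 6*d + 8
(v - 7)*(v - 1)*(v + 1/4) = v^3 - 31*v^2/4 + 5*v + 7/4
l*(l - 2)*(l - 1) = l^3 - 3*l^2 + 2*l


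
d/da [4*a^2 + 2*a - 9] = 8*a + 2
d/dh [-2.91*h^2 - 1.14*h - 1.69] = -5.82*h - 1.14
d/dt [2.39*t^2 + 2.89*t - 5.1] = 4.78*t + 2.89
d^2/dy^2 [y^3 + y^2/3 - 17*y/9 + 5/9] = 6*y + 2/3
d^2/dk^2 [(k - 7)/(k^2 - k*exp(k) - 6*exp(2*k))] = (-2*(k - 7)*(k*exp(k) - 2*k + 12*exp(2*k) + exp(k))^2 + (-k^2 + k*exp(k) + 6*exp(2*k))*(2*k*exp(k) - 4*k + (k - 7)*(k*exp(k) + 24*exp(2*k) + 2*exp(k) - 2) + 24*exp(2*k) + 2*exp(k)))/(-k^2 + k*exp(k) + 6*exp(2*k))^3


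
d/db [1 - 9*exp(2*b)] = -18*exp(2*b)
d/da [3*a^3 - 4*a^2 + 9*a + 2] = 9*a^2 - 8*a + 9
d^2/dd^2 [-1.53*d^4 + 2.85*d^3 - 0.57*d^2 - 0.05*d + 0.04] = -18.36*d^2 + 17.1*d - 1.14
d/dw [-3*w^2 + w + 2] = 1 - 6*w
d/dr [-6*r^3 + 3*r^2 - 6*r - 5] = -18*r^2 + 6*r - 6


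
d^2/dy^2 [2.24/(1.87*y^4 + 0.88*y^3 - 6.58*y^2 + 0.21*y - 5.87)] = ((-50.2656*y^2 - 11.8272*y + 29.4784)*(1.87*y^4 + 0.88*y^3 - 6.58*y^2 + 0.21*y - 5.87) + 2.24*(7.48*y^3 + 2.64*y^2 - 13.16*y + 0.21)*(14.96*y^3 + 5.28*y^2 - 26.32*y + 0.42))/(1.87*y^4 + 0.88*y^3 - 6.58*y^2 + 0.21*y - 5.87)^3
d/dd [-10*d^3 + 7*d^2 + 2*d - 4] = -30*d^2 + 14*d + 2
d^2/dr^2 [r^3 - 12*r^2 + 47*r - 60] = 6*r - 24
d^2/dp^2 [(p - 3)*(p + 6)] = 2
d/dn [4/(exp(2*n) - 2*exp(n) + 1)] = 8*(1 - exp(n))*exp(n)/(exp(2*n) - 2*exp(n) + 1)^2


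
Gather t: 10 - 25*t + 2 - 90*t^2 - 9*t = -90*t^2 - 34*t + 12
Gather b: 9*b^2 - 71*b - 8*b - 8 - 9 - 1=9*b^2 - 79*b - 18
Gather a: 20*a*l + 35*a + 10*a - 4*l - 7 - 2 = a*(20*l + 45) - 4*l - 9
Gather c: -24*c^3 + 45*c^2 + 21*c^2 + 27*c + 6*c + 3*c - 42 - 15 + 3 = -24*c^3 + 66*c^2 + 36*c - 54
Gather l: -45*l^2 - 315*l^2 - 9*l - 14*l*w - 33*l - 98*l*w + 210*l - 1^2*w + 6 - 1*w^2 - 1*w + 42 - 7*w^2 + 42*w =-360*l^2 + l*(168 - 112*w) - 8*w^2 + 40*w + 48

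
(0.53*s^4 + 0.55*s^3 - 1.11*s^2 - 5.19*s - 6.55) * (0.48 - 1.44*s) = -0.7632*s^5 - 0.5376*s^4 + 1.8624*s^3 + 6.9408*s^2 + 6.9408*s - 3.144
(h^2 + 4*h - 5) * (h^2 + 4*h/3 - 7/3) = h^4 + 16*h^3/3 - 2*h^2 - 16*h + 35/3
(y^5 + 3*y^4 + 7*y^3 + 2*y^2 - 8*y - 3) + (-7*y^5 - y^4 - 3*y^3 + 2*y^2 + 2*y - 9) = -6*y^5 + 2*y^4 + 4*y^3 + 4*y^2 - 6*y - 12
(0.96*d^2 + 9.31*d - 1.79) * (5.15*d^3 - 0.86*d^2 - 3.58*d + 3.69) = 4.944*d^5 + 47.1209*d^4 - 20.6619*d^3 - 28.248*d^2 + 40.7621*d - 6.6051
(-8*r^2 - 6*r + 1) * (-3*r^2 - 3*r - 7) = 24*r^4 + 42*r^3 + 71*r^2 + 39*r - 7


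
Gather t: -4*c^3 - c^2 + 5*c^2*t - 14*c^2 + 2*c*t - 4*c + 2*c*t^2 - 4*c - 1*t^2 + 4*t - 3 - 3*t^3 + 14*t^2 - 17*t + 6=-4*c^3 - 15*c^2 - 8*c - 3*t^3 + t^2*(2*c + 13) + t*(5*c^2 + 2*c - 13) + 3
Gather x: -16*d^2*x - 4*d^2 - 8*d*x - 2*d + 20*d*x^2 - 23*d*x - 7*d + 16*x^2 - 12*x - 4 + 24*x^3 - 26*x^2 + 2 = -4*d^2 - 9*d + 24*x^3 + x^2*(20*d - 10) + x*(-16*d^2 - 31*d - 12) - 2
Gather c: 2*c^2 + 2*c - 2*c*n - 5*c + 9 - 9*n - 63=2*c^2 + c*(-2*n - 3) - 9*n - 54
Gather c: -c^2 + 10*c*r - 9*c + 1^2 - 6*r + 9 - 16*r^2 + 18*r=-c^2 + c*(10*r - 9) - 16*r^2 + 12*r + 10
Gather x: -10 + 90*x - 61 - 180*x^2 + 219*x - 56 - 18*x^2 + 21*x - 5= -198*x^2 + 330*x - 132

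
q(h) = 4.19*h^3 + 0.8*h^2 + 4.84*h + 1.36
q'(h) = 12.57*h^2 + 1.6*h + 4.84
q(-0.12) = 0.78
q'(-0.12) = 4.83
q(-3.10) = -130.78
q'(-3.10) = 120.68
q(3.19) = 160.96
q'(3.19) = 137.86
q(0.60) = 5.46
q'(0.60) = 10.33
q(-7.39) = -1681.73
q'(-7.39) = 679.49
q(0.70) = 6.58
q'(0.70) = 12.12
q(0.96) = 10.45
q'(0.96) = 17.96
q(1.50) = 24.56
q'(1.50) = 35.52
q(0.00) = 1.36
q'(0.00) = 4.84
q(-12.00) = -7181.84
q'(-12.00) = 1795.72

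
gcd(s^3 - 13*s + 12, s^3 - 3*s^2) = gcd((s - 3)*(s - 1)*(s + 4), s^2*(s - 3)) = s - 3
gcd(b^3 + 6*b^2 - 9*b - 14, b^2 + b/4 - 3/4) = b + 1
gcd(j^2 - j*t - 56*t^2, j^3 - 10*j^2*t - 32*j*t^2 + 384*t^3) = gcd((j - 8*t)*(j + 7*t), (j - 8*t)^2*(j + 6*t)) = -j + 8*t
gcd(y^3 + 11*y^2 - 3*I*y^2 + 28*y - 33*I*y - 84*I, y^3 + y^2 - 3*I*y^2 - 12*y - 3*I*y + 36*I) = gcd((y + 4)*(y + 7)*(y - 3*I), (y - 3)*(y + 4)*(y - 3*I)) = y^2 + y*(4 - 3*I) - 12*I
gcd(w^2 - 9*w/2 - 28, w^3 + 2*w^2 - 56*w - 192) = w - 8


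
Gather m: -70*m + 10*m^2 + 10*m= 10*m^2 - 60*m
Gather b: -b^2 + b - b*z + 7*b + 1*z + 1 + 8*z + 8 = -b^2 + b*(8 - z) + 9*z + 9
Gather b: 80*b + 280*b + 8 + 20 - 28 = 360*b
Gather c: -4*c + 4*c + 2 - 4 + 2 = 0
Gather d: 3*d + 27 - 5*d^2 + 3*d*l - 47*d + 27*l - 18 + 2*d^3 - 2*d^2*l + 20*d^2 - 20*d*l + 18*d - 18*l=2*d^3 + d^2*(15 - 2*l) + d*(-17*l - 26) + 9*l + 9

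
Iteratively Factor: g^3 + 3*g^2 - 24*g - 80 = (g + 4)*(g^2 - g - 20) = (g + 4)^2*(g - 5)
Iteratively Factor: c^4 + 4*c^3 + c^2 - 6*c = (c + 2)*(c^3 + 2*c^2 - 3*c) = c*(c + 2)*(c^2 + 2*c - 3) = c*(c + 2)*(c + 3)*(c - 1)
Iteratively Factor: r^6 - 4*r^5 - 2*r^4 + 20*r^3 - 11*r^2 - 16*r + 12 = (r - 1)*(r^5 - 3*r^4 - 5*r^3 + 15*r^2 + 4*r - 12) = (r - 1)^2*(r^4 - 2*r^3 - 7*r^2 + 8*r + 12) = (r - 1)^2*(r + 2)*(r^3 - 4*r^2 + r + 6) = (r - 1)^2*(r + 1)*(r + 2)*(r^2 - 5*r + 6) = (r - 3)*(r - 1)^2*(r + 1)*(r + 2)*(r - 2)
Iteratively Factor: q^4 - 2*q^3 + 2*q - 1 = (q - 1)*(q^3 - q^2 - q + 1) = (q - 1)^2*(q^2 - 1) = (q - 1)^3*(q + 1)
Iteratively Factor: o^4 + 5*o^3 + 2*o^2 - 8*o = (o + 2)*(o^3 + 3*o^2 - 4*o) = o*(o + 2)*(o^2 + 3*o - 4) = o*(o - 1)*(o + 2)*(o + 4)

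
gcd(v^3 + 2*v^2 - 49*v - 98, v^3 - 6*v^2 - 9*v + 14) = v^2 - 5*v - 14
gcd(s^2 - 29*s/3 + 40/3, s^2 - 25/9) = s - 5/3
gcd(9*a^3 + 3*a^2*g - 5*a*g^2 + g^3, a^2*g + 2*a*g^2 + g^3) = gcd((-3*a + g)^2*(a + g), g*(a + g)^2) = a + g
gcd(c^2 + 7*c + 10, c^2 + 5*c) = c + 5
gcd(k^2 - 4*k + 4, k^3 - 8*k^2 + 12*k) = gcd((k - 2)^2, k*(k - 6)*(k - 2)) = k - 2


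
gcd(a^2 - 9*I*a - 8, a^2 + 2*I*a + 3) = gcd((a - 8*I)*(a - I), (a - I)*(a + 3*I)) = a - I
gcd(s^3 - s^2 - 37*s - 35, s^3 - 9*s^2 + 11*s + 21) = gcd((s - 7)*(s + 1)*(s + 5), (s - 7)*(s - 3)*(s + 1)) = s^2 - 6*s - 7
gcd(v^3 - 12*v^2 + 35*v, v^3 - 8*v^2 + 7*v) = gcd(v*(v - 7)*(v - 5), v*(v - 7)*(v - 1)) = v^2 - 7*v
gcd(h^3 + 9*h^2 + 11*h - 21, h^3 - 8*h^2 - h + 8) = h - 1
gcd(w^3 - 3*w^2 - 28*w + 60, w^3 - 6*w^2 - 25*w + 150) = w^2 - w - 30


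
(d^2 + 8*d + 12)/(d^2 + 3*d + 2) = (d + 6)/(d + 1)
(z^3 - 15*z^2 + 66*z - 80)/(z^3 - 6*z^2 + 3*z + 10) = (z - 8)/(z + 1)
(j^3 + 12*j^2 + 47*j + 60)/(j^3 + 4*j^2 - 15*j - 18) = (j^3 + 12*j^2 + 47*j + 60)/(j^3 + 4*j^2 - 15*j - 18)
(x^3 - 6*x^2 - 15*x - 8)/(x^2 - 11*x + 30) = (x^3 - 6*x^2 - 15*x - 8)/(x^2 - 11*x + 30)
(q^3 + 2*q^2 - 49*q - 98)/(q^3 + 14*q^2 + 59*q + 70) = (q - 7)/(q + 5)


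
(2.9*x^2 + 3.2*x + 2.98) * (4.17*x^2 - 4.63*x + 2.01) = 12.093*x^4 - 0.0829999999999984*x^3 + 3.4396*x^2 - 7.3654*x + 5.9898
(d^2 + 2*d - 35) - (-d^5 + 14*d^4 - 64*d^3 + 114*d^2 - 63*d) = d^5 - 14*d^4 + 64*d^3 - 113*d^2 + 65*d - 35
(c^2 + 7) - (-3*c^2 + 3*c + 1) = 4*c^2 - 3*c + 6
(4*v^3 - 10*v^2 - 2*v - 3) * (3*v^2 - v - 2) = 12*v^5 - 34*v^4 - 4*v^3 + 13*v^2 + 7*v + 6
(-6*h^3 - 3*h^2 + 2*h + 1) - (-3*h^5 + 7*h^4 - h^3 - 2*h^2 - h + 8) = 3*h^5 - 7*h^4 - 5*h^3 - h^2 + 3*h - 7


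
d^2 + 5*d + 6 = (d + 2)*(d + 3)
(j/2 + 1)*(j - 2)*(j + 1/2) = j^3/2 + j^2/4 - 2*j - 1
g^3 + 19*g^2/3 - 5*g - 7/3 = (g - 1)*(g + 1/3)*(g + 7)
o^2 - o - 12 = (o - 4)*(o + 3)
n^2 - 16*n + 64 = (n - 8)^2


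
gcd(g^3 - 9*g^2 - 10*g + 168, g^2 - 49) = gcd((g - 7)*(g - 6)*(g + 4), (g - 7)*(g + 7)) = g - 7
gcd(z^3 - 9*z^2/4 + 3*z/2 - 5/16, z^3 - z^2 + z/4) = z^2 - z + 1/4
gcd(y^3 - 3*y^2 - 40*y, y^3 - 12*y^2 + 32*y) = y^2 - 8*y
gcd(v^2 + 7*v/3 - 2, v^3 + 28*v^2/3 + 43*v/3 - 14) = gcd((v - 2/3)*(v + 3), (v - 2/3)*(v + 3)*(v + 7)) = v^2 + 7*v/3 - 2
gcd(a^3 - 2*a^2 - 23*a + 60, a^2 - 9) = a - 3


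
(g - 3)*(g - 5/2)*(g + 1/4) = g^3 - 21*g^2/4 + 49*g/8 + 15/8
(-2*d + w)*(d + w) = -2*d^2 - d*w + w^2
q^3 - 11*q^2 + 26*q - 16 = (q - 8)*(q - 2)*(q - 1)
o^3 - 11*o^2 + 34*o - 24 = (o - 6)*(o - 4)*(o - 1)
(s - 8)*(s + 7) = s^2 - s - 56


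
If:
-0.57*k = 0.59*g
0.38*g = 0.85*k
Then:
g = 0.00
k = 0.00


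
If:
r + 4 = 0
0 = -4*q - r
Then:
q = 1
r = -4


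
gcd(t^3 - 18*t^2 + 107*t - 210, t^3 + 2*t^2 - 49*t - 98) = t - 7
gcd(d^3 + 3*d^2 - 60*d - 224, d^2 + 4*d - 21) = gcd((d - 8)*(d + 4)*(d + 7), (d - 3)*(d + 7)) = d + 7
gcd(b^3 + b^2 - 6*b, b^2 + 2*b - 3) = b + 3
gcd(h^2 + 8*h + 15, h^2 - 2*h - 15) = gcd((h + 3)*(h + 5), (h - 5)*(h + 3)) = h + 3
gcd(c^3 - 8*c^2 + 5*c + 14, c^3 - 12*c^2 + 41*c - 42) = c^2 - 9*c + 14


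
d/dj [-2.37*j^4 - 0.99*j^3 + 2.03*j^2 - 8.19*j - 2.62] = -9.48*j^3 - 2.97*j^2 + 4.06*j - 8.19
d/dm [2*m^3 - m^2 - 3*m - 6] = 6*m^2 - 2*m - 3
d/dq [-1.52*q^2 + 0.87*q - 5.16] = 0.87 - 3.04*q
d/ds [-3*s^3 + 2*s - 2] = 2 - 9*s^2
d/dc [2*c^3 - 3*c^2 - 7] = 6*c*(c - 1)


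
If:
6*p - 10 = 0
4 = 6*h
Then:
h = 2/3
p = 5/3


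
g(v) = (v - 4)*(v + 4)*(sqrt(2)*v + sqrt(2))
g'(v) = sqrt(2)*(v - 4)*(v + 4) + (v - 4)*(sqrt(2)*v + sqrt(2)) + (v + 4)*(sqrt(2)*v + sqrt(2)) = sqrt(2)*(3*v^2 + 2*v - 16)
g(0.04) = -23.53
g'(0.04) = -22.51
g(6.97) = 367.23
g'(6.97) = 203.20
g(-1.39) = 7.76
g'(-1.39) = -18.36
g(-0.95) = -1.07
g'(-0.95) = -21.49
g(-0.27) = -16.44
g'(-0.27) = -23.08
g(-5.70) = -109.61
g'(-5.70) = 99.09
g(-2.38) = 20.17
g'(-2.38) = -5.33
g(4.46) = 30.05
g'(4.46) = 74.38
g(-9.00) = -735.39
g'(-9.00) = 295.57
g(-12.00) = -1991.21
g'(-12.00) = 554.37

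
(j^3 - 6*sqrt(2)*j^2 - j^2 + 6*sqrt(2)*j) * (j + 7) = j^4 - 6*sqrt(2)*j^3 + 6*j^3 - 36*sqrt(2)*j^2 - 7*j^2 + 42*sqrt(2)*j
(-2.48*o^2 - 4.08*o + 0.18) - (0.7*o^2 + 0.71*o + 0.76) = -3.18*o^2 - 4.79*o - 0.58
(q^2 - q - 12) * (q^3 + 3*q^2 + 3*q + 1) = q^5 + 2*q^4 - 12*q^3 - 38*q^2 - 37*q - 12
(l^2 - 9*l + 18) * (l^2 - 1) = l^4 - 9*l^3 + 17*l^2 + 9*l - 18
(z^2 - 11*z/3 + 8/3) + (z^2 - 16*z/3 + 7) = 2*z^2 - 9*z + 29/3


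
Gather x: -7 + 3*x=3*x - 7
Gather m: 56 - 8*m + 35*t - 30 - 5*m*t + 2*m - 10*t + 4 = m*(-5*t - 6) + 25*t + 30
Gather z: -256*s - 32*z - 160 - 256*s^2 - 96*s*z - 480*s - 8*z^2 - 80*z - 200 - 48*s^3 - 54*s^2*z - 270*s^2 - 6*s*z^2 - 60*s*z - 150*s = -48*s^3 - 526*s^2 - 886*s + z^2*(-6*s - 8) + z*(-54*s^2 - 156*s - 112) - 360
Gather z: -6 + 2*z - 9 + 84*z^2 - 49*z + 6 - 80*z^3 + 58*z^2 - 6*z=-80*z^3 + 142*z^2 - 53*z - 9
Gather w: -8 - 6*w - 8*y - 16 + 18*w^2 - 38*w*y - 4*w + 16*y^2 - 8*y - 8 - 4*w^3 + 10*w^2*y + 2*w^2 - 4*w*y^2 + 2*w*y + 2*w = -4*w^3 + w^2*(10*y + 20) + w*(-4*y^2 - 36*y - 8) + 16*y^2 - 16*y - 32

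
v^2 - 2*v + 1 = (v - 1)^2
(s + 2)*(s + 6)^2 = s^3 + 14*s^2 + 60*s + 72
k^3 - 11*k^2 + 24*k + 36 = (k - 6)^2*(k + 1)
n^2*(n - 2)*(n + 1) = n^4 - n^3 - 2*n^2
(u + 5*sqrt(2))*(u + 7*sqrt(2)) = u^2 + 12*sqrt(2)*u + 70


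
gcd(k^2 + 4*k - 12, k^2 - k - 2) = k - 2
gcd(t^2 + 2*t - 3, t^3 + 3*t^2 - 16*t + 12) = t - 1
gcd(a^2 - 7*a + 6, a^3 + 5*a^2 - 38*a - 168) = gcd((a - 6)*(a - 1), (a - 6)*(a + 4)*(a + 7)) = a - 6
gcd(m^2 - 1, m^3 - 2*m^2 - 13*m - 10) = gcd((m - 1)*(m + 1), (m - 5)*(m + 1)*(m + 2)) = m + 1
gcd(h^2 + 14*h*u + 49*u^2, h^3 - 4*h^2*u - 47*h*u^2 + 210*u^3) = h + 7*u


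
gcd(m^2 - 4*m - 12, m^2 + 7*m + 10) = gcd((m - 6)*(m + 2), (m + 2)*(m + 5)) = m + 2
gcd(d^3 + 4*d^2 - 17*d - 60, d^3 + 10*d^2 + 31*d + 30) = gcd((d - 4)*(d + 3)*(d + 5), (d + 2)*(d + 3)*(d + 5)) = d^2 + 8*d + 15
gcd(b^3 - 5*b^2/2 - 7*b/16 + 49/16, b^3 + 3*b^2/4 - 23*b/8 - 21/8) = b^2 - 3*b/4 - 7/4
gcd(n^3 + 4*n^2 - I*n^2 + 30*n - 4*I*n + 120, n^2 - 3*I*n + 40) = n + 5*I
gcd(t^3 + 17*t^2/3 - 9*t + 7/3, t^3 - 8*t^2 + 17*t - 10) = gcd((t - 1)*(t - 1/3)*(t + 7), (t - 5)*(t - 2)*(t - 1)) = t - 1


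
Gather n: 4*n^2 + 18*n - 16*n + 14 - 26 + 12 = 4*n^2 + 2*n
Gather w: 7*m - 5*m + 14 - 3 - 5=2*m + 6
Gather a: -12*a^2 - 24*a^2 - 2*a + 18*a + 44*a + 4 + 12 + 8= -36*a^2 + 60*a + 24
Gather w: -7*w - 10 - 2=-7*w - 12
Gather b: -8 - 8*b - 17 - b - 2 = -9*b - 27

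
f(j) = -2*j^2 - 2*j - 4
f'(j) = -4*j - 2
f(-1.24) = -4.60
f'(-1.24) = 2.96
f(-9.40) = -161.92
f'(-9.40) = 35.60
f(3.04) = -28.56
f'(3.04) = -14.16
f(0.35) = -4.94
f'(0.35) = -3.40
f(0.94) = -7.65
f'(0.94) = -5.76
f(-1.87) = -7.25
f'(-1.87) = 5.48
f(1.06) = -8.37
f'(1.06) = -6.24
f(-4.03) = -28.42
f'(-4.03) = 14.12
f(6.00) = -88.00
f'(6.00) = -26.00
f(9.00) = -184.00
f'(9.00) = -38.00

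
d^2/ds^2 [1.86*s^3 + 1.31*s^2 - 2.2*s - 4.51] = 11.16*s + 2.62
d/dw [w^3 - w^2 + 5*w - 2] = 3*w^2 - 2*w + 5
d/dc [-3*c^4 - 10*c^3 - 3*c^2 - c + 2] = -12*c^3 - 30*c^2 - 6*c - 1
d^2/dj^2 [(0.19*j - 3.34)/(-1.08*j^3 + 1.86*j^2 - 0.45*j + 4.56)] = (-1.329696*j^5 + 49.039344*j^4 - 108.48024*j^3 + 67.84128*j^2 + 91.588536*j - 56.084148)/(1.259712*j^9 - 6.508512*j^8 + 12.783744*j^7 - 27.814968*j^6 + 60.287328*j^5 - 61.754238*j^4 + 90.362709*j^3 - 118.798488*j^2 + 28.07136*j - 94.818816)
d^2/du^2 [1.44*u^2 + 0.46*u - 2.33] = 2.88000000000000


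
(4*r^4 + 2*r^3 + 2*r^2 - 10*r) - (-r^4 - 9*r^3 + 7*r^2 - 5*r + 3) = 5*r^4 + 11*r^3 - 5*r^2 - 5*r - 3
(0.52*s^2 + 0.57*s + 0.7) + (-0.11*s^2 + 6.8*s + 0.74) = 0.41*s^2 + 7.37*s + 1.44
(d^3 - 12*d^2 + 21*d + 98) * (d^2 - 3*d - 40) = d^5 - 15*d^4 + 17*d^3 + 515*d^2 - 1134*d - 3920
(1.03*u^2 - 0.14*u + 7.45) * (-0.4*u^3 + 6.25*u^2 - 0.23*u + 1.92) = -0.412*u^5 + 6.4935*u^4 - 4.0919*u^3 + 48.5723*u^2 - 1.9823*u + 14.304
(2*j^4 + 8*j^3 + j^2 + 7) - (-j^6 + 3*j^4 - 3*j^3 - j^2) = j^6 - j^4 + 11*j^3 + 2*j^2 + 7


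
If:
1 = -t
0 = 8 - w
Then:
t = -1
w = 8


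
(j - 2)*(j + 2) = j^2 - 4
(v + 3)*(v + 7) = v^2 + 10*v + 21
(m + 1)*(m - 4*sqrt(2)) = m^2 - 4*sqrt(2)*m + m - 4*sqrt(2)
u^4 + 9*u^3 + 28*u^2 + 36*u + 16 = (u + 1)*(u + 2)^2*(u + 4)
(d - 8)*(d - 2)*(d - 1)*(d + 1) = d^4 - 10*d^3 + 15*d^2 + 10*d - 16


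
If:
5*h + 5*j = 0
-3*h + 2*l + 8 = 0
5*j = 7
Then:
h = -7/5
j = 7/5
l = -61/10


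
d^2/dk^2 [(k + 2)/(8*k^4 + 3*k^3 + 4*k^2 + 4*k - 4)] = 2*(384*k^7 + 1472*k^6 + 843*k^5 + 624*k^4 + 644*k^3 + 624*k^2 + 216*k + 80)/(512*k^12 + 576*k^11 + 984*k^10 + 1371*k^9 + 300*k^8 + 444*k^7 - 140*k^6 - 720*k^5 + 96*k^4 - 176*k^3 + 192*k - 64)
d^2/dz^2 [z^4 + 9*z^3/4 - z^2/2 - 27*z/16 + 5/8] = 12*z^2 + 27*z/2 - 1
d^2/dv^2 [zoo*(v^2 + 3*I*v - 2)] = zoo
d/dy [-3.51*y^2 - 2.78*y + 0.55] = -7.02*y - 2.78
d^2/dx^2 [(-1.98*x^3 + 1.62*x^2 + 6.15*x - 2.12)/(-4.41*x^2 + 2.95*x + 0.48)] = (-5.6843418860808e-14*x^4 - 238.517982*x^3 + 243.626616*x^2 - 240.853608*x + 62.544136)/(85.766121*x^6 - 172.115685*x^5 + 87.128811*x^4 + 11.794985*x^3 - 9.483408*x^2 - 2.03904*x - 0.110592)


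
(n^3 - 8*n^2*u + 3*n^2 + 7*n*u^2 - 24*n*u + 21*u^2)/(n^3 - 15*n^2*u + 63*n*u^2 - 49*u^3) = (-n - 3)/(-n + 7*u)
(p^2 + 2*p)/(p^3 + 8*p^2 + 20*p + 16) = p/(p^2 + 6*p + 8)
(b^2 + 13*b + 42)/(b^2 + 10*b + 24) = (b + 7)/(b + 4)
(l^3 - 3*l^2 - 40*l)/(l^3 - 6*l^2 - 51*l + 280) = l*(l + 5)/(l^2 + 2*l - 35)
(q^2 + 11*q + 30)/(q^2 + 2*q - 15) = (q + 6)/(q - 3)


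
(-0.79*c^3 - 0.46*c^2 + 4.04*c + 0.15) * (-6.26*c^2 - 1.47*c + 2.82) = 4.9454*c^5 + 4.0409*c^4 - 26.842*c^3 - 8.175*c^2 + 11.1723*c + 0.423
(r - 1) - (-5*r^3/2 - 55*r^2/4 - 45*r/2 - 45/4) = 5*r^3/2 + 55*r^2/4 + 47*r/2 + 41/4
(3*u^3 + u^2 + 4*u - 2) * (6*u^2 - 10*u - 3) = 18*u^5 - 24*u^4 + 5*u^3 - 55*u^2 + 8*u + 6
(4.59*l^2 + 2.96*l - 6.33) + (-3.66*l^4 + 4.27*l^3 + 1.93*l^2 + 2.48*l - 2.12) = -3.66*l^4 + 4.27*l^3 + 6.52*l^2 + 5.44*l - 8.45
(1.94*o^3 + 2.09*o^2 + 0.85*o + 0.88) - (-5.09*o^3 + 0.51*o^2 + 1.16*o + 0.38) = 7.03*o^3 + 1.58*o^2 - 0.31*o + 0.5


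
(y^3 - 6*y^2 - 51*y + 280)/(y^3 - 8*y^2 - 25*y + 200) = (y + 7)/(y + 5)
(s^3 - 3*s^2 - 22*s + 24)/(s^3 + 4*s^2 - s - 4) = (s - 6)/(s + 1)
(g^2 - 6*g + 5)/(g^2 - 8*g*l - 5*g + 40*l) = (g - 1)/(g - 8*l)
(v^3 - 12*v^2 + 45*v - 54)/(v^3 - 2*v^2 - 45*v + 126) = (v - 3)/(v + 7)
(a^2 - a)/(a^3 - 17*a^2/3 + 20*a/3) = 3*(a - 1)/(3*a^2 - 17*a + 20)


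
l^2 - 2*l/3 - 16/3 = (l - 8/3)*(l + 2)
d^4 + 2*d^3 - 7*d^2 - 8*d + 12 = (d - 2)*(d - 1)*(d + 2)*(d + 3)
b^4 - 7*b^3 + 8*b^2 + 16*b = b*(b - 4)^2*(b + 1)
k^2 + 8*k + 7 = (k + 1)*(k + 7)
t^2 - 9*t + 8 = (t - 8)*(t - 1)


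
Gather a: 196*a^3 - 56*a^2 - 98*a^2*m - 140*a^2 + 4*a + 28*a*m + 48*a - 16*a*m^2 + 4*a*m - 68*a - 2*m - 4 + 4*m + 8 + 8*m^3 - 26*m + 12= 196*a^3 + a^2*(-98*m - 196) + a*(-16*m^2 + 32*m - 16) + 8*m^3 - 24*m + 16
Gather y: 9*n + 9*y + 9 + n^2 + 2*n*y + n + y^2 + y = n^2 + 10*n + y^2 + y*(2*n + 10) + 9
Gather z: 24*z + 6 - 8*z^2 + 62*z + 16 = -8*z^2 + 86*z + 22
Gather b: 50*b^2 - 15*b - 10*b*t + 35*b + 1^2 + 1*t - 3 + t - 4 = 50*b^2 + b*(20 - 10*t) + 2*t - 6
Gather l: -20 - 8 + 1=-27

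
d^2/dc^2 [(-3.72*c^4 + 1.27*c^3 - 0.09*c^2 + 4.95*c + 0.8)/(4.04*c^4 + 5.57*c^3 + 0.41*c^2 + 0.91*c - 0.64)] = (208.877696*c^9 + 28.1571840000003*c^8 + 1108.844256*c^7 + 1811.005864*c^6 + 1466.963988*c^5 + 319.18134*c^4 + 281.464128*c^3 + 238.843392*c^2 + 29.816352*c + 7.436832)/(65.939264*c^12 + 272.733936*c^11 + 396.097356*c^10 + 272.723549*c^9 + 131.725815*c^8 + 10.14012*c^7 - 43.353889*c^6 - 8.59032*c^5 - 13.803645*c^4 + 6.165283*c^3 - 1.086144*c^2 + 1.118208*c - 0.262144)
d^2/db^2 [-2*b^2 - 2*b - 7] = -4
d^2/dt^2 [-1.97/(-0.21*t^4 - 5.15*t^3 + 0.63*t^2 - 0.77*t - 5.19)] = ((-4.9644*t^2 - 60.873*t + 2.4822)*(0.21*t^4 + 5.15*t^3 - 0.63*t^2 + 0.77*t + 5.19) + 1.97*(0.84*t^3 + 15.45*t^2 - 1.26*t + 0.77)*(1.68*t^3 + 30.9*t^2 - 2.52*t + 1.54))/(0.21*t^4 + 5.15*t^3 - 0.63*t^2 + 0.77*t + 5.19)^3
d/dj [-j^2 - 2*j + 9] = -2*j - 2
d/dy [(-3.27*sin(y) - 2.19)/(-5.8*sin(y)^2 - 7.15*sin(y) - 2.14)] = (-25.404*sin(y) + 9.483*cos(2*y) - 18.1437)*cos(y)/(5.8*sin(y)^2 + 7.15*sin(y) + 2.14)^2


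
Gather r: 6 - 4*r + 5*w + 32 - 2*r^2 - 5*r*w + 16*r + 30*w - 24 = -2*r^2 + r*(12 - 5*w) + 35*w + 14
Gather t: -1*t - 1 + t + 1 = 0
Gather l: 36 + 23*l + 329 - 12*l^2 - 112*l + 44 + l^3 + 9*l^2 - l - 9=l^3 - 3*l^2 - 90*l + 400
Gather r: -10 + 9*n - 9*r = 9*n - 9*r - 10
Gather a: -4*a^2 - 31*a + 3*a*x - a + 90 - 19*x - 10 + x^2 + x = -4*a^2 + a*(3*x - 32) + x^2 - 18*x + 80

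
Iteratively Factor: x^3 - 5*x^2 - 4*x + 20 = (x + 2)*(x^2 - 7*x + 10) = (x - 5)*(x + 2)*(x - 2)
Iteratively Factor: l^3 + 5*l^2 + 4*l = (l + 4)*(l^2 + l) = l*(l + 4)*(l + 1)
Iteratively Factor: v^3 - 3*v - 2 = (v + 1)*(v^2 - v - 2) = (v + 1)^2*(v - 2)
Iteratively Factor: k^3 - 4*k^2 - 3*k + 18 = (k - 3)*(k^2 - k - 6) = (k - 3)*(k + 2)*(k - 3)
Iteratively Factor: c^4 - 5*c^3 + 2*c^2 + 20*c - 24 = (c - 2)*(c^3 - 3*c^2 - 4*c + 12) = (c - 2)^2*(c^2 - c - 6) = (c - 3)*(c - 2)^2*(c + 2)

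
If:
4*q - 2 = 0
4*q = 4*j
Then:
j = 1/2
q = 1/2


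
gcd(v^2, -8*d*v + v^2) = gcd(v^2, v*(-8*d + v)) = v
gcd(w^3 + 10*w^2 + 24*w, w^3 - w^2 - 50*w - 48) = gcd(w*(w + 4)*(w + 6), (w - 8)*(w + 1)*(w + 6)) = w + 6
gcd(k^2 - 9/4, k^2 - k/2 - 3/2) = k - 3/2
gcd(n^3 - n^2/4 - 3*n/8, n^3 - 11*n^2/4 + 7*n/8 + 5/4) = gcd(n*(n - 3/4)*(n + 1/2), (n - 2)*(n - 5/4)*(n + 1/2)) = n + 1/2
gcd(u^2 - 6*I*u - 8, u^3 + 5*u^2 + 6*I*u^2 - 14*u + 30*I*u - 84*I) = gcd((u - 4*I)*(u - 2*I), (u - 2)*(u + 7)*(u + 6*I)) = 1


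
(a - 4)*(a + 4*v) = a^2 + 4*a*v - 4*a - 16*v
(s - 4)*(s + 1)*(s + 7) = s^3 + 4*s^2 - 25*s - 28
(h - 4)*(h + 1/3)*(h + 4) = h^3 + h^2/3 - 16*h - 16/3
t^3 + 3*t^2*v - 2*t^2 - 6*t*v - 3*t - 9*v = (t - 3)*(t + 1)*(t + 3*v)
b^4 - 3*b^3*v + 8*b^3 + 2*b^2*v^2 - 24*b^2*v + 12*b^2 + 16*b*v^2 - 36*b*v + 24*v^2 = (b + 2)*(b + 6)*(b - 2*v)*(b - v)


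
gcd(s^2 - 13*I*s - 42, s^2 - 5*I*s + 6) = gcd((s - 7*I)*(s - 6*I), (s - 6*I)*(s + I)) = s - 6*I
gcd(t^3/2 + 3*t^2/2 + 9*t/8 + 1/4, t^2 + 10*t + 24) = 1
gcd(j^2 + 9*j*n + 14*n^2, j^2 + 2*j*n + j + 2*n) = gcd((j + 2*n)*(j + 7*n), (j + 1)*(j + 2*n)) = j + 2*n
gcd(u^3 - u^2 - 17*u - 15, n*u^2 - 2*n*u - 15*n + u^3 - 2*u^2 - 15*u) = u^2 - 2*u - 15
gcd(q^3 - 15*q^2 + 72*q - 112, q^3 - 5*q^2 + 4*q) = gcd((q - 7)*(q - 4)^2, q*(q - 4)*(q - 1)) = q - 4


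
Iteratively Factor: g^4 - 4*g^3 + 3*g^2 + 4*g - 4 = (g - 2)*(g^3 - 2*g^2 - g + 2) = (g - 2)*(g + 1)*(g^2 - 3*g + 2) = (g - 2)*(g - 1)*(g + 1)*(g - 2)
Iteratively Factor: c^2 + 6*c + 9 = (c + 3)*(c + 3)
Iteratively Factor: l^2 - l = (l - 1)*(l)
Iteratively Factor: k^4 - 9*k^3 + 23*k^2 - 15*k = (k - 5)*(k^3 - 4*k^2 + 3*k) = k*(k - 5)*(k^2 - 4*k + 3) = k*(k - 5)*(k - 1)*(k - 3)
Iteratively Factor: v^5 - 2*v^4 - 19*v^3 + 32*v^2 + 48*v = (v)*(v^4 - 2*v^3 - 19*v^2 + 32*v + 48) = v*(v - 3)*(v^3 + v^2 - 16*v - 16) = v*(v - 3)*(v + 4)*(v^2 - 3*v - 4) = v*(v - 4)*(v - 3)*(v + 4)*(v + 1)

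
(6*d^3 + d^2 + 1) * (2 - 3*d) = -18*d^4 + 9*d^3 + 2*d^2 - 3*d + 2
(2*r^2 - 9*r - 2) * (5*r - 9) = 10*r^3 - 63*r^2 + 71*r + 18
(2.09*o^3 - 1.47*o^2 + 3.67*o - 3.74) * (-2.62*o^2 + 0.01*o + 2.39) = -5.4758*o^5 + 3.8723*o^4 - 4.635*o^3 + 6.3222*o^2 + 8.7339*o - 8.9386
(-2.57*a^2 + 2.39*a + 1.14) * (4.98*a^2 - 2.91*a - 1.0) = -12.7986*a^4 + 19.3809*a^3 + 1.2923*a^2 - 5.7074*a - 1.14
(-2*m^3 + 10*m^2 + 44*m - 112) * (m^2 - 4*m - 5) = -2*m^5 + 18*m^4 + 14*m^3 - 338*m^2 + 228*m + 560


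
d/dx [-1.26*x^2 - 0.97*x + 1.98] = -2.52*x - 0.97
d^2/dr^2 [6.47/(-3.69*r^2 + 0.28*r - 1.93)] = (176.192334*r^2 - 13.369608*r - 6.47*(7.38*r - 0.28)*(14.76*r - 0.56) + 92.154798)/(3.69*r^2 - 0.28*r + 1.93)^3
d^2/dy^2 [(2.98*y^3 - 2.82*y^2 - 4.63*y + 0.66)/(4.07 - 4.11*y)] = (-100.676916*y^3 + 299.091276*y^2 - 296.180412*y + 226.026966)/(69.426531*y^3 - 206.252541*y^2 + 204.245217*y - 67.419143)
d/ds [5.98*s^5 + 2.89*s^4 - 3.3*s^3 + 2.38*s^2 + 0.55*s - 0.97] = 29.9*s^4 + 11.56*s^3 - 9.9*s^2 + 4.76*s + 0.55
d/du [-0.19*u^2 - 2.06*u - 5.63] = -0.38*u - 2.06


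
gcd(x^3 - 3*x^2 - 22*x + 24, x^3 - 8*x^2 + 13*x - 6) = x^2 - 7*x + 6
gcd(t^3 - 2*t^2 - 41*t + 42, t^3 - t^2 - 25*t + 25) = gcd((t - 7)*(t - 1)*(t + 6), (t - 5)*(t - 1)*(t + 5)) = t - 1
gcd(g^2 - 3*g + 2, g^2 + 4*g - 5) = g - 1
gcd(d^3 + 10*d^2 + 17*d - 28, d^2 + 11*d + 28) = d^2 + 11*d + 28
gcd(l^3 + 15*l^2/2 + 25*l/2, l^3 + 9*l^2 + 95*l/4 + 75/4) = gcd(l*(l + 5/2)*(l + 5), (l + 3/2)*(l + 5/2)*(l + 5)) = l^2 + 15*l/2 + 25/2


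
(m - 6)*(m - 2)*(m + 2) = m^3 - 6*m^2 - 4*m + 24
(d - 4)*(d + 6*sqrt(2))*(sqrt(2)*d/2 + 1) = sqrt(2)*d^3/2 - 2*sqrt(2)*d^2 + 7*d^2 - 28*d + 6*sqrt(2)*d - 24*sqrt(2)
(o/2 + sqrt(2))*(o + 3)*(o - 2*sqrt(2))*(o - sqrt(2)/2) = o^4/2 - sqrt(2)*o^3/4 + 3*o^3/2 - 4*o^2 - 3*sqrt(2)*o^2/4 - 12*o + 2*sqrt(2)*o + 6*sqrt(2)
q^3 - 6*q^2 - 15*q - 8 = (q - 8)*(q + 1)^2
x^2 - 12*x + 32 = (x - 8)*(x - 4)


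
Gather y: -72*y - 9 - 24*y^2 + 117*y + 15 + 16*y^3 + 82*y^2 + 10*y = 16*y^3 + 58*y^2 + 55*y + 6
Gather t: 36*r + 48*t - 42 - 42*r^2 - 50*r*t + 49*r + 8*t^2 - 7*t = -42*r^2 + 85*r + 8*t^2 + t*(41 - 50*r) - 42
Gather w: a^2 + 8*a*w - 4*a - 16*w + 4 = a^2 - 4*a + w*(8*a - 16) + 4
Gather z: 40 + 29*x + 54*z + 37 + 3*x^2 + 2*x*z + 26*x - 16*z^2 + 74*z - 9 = 3*x^2 + 55*x - 16*z^2 + z*(2*x + 128) + 68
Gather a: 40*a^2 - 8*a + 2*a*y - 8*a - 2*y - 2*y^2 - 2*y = 40*a^2 + a*(2*y - 16) - 2*y^2 - 4*y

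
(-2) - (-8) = 6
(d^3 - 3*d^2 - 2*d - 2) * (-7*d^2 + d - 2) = -7*d^5 + 22*d^4 + 9*d^3 + 18*d^2 + 2*d + 4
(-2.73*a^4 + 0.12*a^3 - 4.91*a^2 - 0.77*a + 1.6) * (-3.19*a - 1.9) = 8.7087*a^5 + 4.8042*a^4 + 15.4349*a^3 + 11.7853*a^2 - 3.641*a - 3.04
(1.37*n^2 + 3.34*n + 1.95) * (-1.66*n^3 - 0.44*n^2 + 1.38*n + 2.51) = -2.2742*n^5 - 6.1472*n^4 - 2.816*n^3 + 7.1899*n^2 + 11.0744*n + 4.8945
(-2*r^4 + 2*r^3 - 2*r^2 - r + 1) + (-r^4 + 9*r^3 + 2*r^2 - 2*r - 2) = -3*r^4 + 11*r^3 - 3*r - 1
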